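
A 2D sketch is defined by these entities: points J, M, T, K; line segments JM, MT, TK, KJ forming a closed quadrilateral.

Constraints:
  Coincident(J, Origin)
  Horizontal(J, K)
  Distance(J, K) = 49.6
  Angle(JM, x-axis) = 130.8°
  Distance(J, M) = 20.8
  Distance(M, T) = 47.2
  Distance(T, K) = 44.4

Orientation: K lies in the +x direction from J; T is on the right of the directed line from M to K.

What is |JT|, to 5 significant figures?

26.739

J is at the origin; J and K share the same y with |JK| = 49.6 and K in +x, so K = (49.6, 0). JM runs at 130.8° with |JM| = 20.8, so M = (-13.591, 15.745). T is determined by |MT| = 47.2 and |TK| = 44.4 together: it lies at the intersection of circle(M, 47.2) and circle(K, 44.4). With |MK| = 65.123, the foot of the radical line on MK is 34.531 from M and the perpendicular offset is √(47.2² − 34.531²) = 32.179. Taking the right-of-MK solution: T = (12.135, -23.827).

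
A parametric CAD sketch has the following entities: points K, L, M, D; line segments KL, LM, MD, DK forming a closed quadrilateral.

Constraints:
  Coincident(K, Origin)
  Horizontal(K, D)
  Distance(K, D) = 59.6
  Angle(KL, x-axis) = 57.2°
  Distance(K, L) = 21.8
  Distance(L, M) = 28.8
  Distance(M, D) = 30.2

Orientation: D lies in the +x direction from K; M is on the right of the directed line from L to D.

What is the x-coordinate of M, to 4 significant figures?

29.70

K is at the origin; K and D share the same y with |KD| = 59.6 and D in +x, so D = (59.6, 0). KL runs at 57.2° with |KL| = 21.8, so L = (11.81, 18.32). M is determined by |LM| = 28.8 and |MD| = 30.2 together: it lies at the intersection of circle(L, 28.8) and circle(D, 30.2). With |LD| = 51.18, the foot of the radical line on LD is 24.78 from L and the perpendicular offset is √(28.8² − 24.78²) = 14.67. Taking the right-of-LD solution: M = (29.70, -4.245).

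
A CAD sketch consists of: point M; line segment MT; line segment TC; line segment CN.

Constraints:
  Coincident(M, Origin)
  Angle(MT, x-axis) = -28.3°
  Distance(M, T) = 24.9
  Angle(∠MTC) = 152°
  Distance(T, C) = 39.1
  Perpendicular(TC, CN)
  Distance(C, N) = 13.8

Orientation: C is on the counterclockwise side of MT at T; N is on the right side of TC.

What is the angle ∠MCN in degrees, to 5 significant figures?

100.83°

∠MTC = 152.0°, so TC runs at -28.3° + (180° − 152.0°) = -0.30000° from the x-axis; with |TC| = 39.1, C = T + 39.1·(cos -0.30000°, sin -0.30000°) = (61.023, -12.010). TC is perpendicular to CN; with |CN| = 13.8 on the right of TC, N = C + 13.8·(-0.0052360, -0.99999) = (60.951, -25.809). Then cos ∠MCN = CM·CN / (|CM||CN|), giving 100.83°.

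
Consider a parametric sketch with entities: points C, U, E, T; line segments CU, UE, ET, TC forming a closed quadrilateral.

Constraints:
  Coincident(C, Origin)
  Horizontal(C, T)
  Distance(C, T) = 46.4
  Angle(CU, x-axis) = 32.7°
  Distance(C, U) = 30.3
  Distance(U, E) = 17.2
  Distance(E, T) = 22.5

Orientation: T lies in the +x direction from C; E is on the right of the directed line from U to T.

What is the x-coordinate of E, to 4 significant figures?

23.91

Checks: |UE| = 17.20 ✓; |ET| = 22.50 ✓.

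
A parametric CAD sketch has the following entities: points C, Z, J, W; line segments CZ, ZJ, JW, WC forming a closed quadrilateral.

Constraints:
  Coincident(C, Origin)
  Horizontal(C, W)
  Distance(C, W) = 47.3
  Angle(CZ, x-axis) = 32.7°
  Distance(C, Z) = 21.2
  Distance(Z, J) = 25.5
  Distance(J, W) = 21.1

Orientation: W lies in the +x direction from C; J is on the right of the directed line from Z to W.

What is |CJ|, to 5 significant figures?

31.526

Checks: |ZJ| = 25.50 ✓; |JW| = 21.10 ✓.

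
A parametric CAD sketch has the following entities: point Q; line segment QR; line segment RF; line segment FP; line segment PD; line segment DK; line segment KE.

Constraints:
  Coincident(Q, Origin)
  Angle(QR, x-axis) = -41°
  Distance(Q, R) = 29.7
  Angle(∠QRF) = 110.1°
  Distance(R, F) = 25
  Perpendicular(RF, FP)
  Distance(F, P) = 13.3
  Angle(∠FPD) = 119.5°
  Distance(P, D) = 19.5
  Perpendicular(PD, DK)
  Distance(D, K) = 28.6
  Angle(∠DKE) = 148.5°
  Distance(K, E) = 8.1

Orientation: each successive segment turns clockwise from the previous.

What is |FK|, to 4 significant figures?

31.12

Q is at the origin; QR runs at -41.0° with length 29.7, so R = (22.41, -19.48). ∠QRF = 110.1° gives RF at -110.9° from the x-axis; with |RF| = 25.0, F = (13.50, -42.84). The perpendicularity gives FP at right angles to RF, so FP runs at 159.1°; with |FP| = 13.3, P = (1.072, -38.10). ∠FPD = 119.5° gives PD at 98.60° from the x-axis; with |PD| = 19.5, D = (-1.844, -18.81). The perpendicularity gives DK at right angles to PD, so DK runs at 8.600°; with |DK| = 28.6, K = (26.43, -14.54). Then |FK| = |K − F| = 31.12.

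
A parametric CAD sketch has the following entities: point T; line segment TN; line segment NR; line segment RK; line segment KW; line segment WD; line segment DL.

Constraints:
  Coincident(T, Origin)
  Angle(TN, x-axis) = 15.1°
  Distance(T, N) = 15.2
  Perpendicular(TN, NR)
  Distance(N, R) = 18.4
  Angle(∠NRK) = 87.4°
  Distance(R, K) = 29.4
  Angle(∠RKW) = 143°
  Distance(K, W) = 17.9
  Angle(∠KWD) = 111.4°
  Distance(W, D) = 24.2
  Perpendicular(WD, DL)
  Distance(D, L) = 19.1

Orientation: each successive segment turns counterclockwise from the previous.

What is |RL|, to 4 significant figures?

34.51

T is at the origin; TN runs at 15.1° with length 15.2, so N = (14.68, 3.960). The perpendicularity gives NR at right angles to TN, so NR runs at 105.1°; with |NR| = 18.4, R = (9.882, 21.72). ∠NRK = 87.4° gives RK at -162.3° from the x-axis; with |RK| = 29.4, K = (-18.13, 12.79). ∠RKW = 143.0° gives KW at -125.3° from the x-axis; with |KW| = 17.9, W = (-28.47, -1.823). ∠KWD = 111.4° gives WD at -56.70° from the x-axis; with |WD| = 24.2, D = (-15.18, -22.05). WD ⟂ DL, so DL runs at 33.30°; with |DL| = 19.1, L = (0.7803, -11.56). Then |RL| = |L − R| = 34.51.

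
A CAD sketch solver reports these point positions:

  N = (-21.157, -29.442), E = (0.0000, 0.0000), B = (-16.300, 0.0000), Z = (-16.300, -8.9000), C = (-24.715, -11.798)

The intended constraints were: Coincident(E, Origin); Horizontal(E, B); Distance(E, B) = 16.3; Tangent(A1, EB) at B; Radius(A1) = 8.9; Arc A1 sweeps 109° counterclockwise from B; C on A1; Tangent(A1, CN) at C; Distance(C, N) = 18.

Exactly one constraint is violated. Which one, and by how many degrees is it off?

Tangent(A1, CN) at C — off by 7.60°.

E = (0.00, 0.00) ✓; E.y = 0.00, B.y = 0.00 ✓; |EB| = 16.30 ✓; ∠(ZB, BE) = 90.00° ✓; |ZB| = 8.900 ✓; bearing(Z→C) − bearing(Z→B) = 109.0° ✓; |ZC| = 8.900 ✓; ∠(ZC, CN) = 97.60° ✗; |CN| = 18.00 ✓.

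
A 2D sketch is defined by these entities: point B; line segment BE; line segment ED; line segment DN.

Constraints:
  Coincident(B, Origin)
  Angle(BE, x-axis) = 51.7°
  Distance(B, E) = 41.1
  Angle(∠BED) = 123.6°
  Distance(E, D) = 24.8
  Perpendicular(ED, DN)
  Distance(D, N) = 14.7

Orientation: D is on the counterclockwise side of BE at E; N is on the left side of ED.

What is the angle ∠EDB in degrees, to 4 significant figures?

35.75°

B is at the origin; BE runs at 51.7° with length 41.1, so E = 41.1·(cos 51.7°, sin 51.7°) = (25.47, 32.25). ∠BED = 123.6°, so ED runs at 51.7° + (180° − 123.6°) = 108.1° from the x-axis; with |ED| = 24.8, D = E + 24.8·(cos 108.1°, sin 108.1°) = (17.77, 55.83). Then cos ∠EDB = DE·DB / (|DE||DB|), giving 35.75°.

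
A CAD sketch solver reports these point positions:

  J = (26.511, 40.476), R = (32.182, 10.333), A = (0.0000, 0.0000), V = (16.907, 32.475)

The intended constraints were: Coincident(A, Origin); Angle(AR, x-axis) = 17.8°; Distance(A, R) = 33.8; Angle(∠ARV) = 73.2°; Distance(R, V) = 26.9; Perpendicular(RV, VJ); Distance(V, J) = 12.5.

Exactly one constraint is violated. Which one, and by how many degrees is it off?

Perpendicular(RV, VJ) — off by 5.20°.

A = (0.00, 0.00) ✓; AR at 17.80° ✓; |AR| = 33.80 ✓; ∠ARV = 73.20° ✓; |RV| = 26.90 ✓; ∠(RV, VJ) = 84.80° ✗; |VJ| = 12.50 ✓.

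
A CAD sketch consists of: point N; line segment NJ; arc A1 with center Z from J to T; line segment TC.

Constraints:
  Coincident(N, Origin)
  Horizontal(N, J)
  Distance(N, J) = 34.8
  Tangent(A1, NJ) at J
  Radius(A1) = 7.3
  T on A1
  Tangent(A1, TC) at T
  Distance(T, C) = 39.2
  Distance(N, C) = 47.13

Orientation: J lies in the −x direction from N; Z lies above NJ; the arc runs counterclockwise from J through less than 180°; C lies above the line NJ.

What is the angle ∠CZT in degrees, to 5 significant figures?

79.451°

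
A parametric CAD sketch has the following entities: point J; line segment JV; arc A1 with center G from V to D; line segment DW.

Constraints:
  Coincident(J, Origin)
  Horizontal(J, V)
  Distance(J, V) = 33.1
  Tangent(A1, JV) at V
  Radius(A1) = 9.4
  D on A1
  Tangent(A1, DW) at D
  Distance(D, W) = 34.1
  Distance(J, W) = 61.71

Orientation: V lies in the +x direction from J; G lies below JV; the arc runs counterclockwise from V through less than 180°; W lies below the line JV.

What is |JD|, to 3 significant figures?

29.2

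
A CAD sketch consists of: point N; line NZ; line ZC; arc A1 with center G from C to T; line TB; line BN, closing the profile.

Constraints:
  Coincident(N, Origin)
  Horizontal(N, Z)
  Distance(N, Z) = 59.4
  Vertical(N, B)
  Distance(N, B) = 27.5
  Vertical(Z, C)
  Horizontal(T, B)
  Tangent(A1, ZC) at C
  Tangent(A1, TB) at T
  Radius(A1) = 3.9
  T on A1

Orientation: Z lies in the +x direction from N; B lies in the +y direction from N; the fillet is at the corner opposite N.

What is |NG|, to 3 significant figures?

60.3

N is at the origin; N and Z share the same y with |NZ| = 59.4 and Z on the +x side, so Z = (59.4, 0.00). N and B share the same x with |NB| = 27.5 and B on the +y side, so B = (0.00, 27.5). The virtual corner opposite N is at (59.4, 27.5). Tangency of A1 to ZC means the radius GC is perpendicular to ZC and A1 meets TB tangentially, so GT is at right angles to TB, with radius 3.9, so the center G sits 3.9 in from both sides at G = (55.5, 23.6). Then |NG| = |G − N| = 60.3.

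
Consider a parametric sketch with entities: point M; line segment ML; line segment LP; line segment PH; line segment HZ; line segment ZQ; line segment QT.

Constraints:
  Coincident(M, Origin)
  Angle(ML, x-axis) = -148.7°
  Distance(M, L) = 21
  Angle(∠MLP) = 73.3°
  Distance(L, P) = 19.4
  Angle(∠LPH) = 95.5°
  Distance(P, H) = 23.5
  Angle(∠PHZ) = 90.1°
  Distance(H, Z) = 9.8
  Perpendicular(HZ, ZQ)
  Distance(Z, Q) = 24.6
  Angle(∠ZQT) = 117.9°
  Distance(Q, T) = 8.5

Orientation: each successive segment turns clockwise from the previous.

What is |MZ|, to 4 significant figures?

7.233

M is at the origin; ML runs at -148.7° with length 21.0, so L = (-17.94, -10.91). ∠MLP = 73.3° gives LP at 104.6° from the x-axis; with |LP| = 19.4, P = (-22.83, 7.864). ∠LPH = 95.5° gives PH at 20.10° from the x-axis; with |PH| = 23.5, H = (-0.7651, 15.94). ∠PHZ = 90.1° gives HZ at -69.80° from the x-axis; with |HZ| = 9.8, Z = (2.619, 6.742). Then |MZ| = |Z − M| = 7.233.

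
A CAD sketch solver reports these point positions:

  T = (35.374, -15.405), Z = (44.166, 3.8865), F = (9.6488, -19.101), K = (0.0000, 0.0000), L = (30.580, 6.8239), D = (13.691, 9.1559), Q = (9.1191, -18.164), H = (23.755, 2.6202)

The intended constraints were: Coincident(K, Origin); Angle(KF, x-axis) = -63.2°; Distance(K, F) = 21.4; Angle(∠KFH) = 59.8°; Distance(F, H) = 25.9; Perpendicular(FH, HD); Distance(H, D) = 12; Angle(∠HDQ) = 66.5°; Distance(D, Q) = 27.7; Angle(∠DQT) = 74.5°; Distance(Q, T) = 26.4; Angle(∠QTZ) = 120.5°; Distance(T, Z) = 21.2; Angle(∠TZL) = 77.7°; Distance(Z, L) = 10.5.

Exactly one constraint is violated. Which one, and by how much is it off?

Distance(Z, L) = 10.5 — off by 3.40.

K = (0.00, 0.00) ✓; KF at -63.20° ✓; |KF| = 21.40 ✓; ∠KFH = 59.80° ✓; |FH| = 25.90 ✓; ∠(FH, HD) = 90.00° ✓; |HD| = 12.00 ✓; ∠HDQ = 66.50° ✓; |DQ| = 27.70 ✓; ∠DQT = 74.50° ✓; |QT| = 26.40 ✓; ∠QTZ = 120.5° ✓; |TZ| = 21.20 ✓; ∠TZL = 77.70° ✓; |ZL| = 13.90 ✗.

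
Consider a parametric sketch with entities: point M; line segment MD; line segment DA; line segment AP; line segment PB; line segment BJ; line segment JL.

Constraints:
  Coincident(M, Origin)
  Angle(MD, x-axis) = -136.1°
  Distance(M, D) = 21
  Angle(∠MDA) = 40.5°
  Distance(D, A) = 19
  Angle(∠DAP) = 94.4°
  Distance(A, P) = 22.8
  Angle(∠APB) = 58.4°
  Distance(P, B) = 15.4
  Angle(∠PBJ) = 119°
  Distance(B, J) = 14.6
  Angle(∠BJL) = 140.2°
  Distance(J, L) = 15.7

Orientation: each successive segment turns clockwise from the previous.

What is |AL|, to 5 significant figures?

11.599

∠PBJ = 119.0° gives BJ at 176.20° from the x-axis; with |BJ| = 14.6, J = (-13.393, -8.1067). ∠BJL = 140.2° gives JL at 136.40° from the x-axis; with |JL| = 15.7, L = (-24.762, 2.7203). Then |AL| = |L − A| = 11.599.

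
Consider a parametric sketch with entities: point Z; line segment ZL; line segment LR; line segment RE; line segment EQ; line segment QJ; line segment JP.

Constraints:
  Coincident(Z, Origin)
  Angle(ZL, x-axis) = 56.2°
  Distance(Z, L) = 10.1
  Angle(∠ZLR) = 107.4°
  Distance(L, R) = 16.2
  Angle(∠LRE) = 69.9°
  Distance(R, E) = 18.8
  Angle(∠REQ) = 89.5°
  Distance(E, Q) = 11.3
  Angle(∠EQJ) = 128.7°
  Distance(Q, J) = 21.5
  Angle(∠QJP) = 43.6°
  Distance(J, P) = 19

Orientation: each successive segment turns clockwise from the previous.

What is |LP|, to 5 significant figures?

9.4822

Z is at the origin; ZL runs at 56.2° with length 10.1, so L = (5.6186, 8.3929). ∠ZLR = 107.4° gives LR at -16.400° from the x-axis; with |LR| = 16.2, R = (21.159, 3.8190). ∠LRE = 69.9° gives RE at -126.50° from the x-axis; with |RE| = 18.8, E = (9.9768, -11.293). ∠REQ = 89.5° gives EQ at 143.00° from the x-axis; with |EQ| = 11.3, Q = (0.95222, -4.4930). ∠EQJ = 128.7° gives QJ at 91.700° from the x-axis; with |QJ| = 21.5, J = (0.31440, 16.998). ∠QJP = 43.6° gives JP at -44.700° from the x-axis; with |JP| = 19.0, P = (13.820, 3.6330). Then |LP| = |P − L| = 9.4822.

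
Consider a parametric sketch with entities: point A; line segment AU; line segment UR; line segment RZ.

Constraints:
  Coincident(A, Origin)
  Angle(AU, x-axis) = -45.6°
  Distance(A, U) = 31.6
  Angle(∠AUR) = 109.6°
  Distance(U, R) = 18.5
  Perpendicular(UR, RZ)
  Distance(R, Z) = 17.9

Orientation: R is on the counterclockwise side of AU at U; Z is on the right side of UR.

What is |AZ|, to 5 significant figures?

55.849

A is at the origin; AU runs at -45.6° with length 31.6, so U = 31.6·(cos -45.6°, sin -45.6°) = (22.109, -22.577). ∠AUR = 109.6°, so UR runs at -45.6° + (180° − 109.6°) = 24.800° from the x-axis; with |UR| = 18.5, R = U + 18.5·(cos 24.800°, sin 24.800°) = (38.903, -14.817). UR ⟂ RZ; with |RZ| = 17.9 on the right of UR, Z = R + 17.9·(0.41945, -0.90778) = (46.411, -31.067). Then |AZ| = |Z − A| = 55.849.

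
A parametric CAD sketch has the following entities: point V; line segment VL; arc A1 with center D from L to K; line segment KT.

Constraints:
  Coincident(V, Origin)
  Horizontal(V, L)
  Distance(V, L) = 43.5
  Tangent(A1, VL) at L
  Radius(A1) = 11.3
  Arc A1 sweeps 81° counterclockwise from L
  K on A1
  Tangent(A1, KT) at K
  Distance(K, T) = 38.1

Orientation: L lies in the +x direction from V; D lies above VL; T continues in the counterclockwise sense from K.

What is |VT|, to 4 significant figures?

76.81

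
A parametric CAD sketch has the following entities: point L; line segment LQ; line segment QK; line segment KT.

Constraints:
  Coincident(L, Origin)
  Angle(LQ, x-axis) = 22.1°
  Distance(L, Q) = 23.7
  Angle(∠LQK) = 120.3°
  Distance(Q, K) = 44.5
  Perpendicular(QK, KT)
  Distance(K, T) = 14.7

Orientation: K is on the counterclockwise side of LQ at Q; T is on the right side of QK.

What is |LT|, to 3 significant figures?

66.5

L is at the origin; LQ runs at 22.1° with length 23.7, so Q = 23.7·(cos 22.1°, sin 22.1°) = (22.0, 8.92). ∠LQK = 120.3°, so QK runs at 22.1° + (180° − 120.3°) = 81.8° from the x-axis; with |QK| = 44.5, K = Q + 44.5·(cos 81.8°, sin 81.8°) = (28.3, 53.0). QK ⟂ KT; with |KT| = 14.7 on the right of QK, T = K + 14.7·(0.990, -0.143) = (42.9, 50.9). Then |LT| = |T − L| = 66.5.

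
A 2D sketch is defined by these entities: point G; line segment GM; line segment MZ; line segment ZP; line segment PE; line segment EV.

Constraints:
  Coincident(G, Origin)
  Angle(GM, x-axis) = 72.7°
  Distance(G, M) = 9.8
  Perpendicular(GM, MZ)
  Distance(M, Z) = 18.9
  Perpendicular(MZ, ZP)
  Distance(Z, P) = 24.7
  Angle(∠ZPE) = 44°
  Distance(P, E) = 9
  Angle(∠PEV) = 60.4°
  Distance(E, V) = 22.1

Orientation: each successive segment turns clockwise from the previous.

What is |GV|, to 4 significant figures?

34.18

G is at the origin; GM runs at 72.7° with length 9.8, so M = (2.914, 9.357). GM is perpendicular to MZ, so MZ runs at -17.30°; with |MZ| = 18.9, Z = (20.96, 3.736). The perpendicularity gives ZP at right angles to MZ, so ZP runs at -107.3°; with |ZP| = 24.7, P = (13.61, -19.85). ∠ZPE = 44.0° gives PE at 116.7° from the x-axis; with |PE| = 9.0, E = (9.570, -11.81). ∠PEV = 60.4° gives EV at -2.900° from the x-axis; with |EV| = 22.1, V = (31.64, -12.92). Then |GV| = |V − G| = 34.18.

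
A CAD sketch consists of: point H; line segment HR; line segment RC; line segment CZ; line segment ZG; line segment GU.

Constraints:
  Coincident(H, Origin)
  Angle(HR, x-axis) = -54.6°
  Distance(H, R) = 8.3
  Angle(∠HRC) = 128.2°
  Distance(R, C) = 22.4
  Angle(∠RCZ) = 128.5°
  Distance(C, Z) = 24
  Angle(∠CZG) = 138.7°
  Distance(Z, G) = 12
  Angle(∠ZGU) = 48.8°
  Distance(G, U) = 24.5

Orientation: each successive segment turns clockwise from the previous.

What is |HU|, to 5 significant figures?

25.316

∠CZG = 138.7° gives ZG at 160.80° from the x-axis; with |ZG| = 12.0, G = (-35.086, -33.337). ∠ZGU = 48.8° gives GU at 29.600° from the x-axis; with |GU| = 24.5, U = (-13.783, -21.236). Then |HU| = |U − H| = 25.316.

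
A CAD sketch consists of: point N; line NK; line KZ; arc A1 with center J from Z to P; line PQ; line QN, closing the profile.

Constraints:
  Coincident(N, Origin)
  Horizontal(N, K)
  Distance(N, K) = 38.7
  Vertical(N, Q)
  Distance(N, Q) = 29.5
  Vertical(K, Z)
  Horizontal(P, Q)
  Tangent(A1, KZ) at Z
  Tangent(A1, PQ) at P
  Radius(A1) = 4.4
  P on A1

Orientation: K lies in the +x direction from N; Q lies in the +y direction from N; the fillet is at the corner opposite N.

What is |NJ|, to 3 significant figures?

42.5

NQ is vertical with |NQ| = 29.5 and Q on the +y side, so Q = (0.00, 29.5). The virtual corner opposite N is at (38.7, 29.5). Since A1 is tangent to KZ there, JZ ⟂ KZ and the tangent condition forces JP to be normal to PQ, with radius 4.4, so the center J sits 4.4 in from both sides at J = (34.3, 25.1). Then |NJ| = |J − N| = 42.5.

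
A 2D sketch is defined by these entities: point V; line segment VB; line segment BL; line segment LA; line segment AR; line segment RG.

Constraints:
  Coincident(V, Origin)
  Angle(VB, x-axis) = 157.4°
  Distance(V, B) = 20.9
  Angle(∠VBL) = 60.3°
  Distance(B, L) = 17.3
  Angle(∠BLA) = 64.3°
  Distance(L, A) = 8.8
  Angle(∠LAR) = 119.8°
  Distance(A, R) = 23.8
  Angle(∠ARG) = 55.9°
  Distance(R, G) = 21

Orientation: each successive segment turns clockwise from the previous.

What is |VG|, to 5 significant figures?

28.559

∠LAR = 119.8° gives AR at -138.20° from the x-axis; with |AR| = 23.8, R = (-21.520, -5.8600). ∠ARG = 55.9° gives RG at 97.700° from the x-axis; with |RG| = 21.0, G = (-24.333, 14.951). Then |VG| = |G − V| = 28.559.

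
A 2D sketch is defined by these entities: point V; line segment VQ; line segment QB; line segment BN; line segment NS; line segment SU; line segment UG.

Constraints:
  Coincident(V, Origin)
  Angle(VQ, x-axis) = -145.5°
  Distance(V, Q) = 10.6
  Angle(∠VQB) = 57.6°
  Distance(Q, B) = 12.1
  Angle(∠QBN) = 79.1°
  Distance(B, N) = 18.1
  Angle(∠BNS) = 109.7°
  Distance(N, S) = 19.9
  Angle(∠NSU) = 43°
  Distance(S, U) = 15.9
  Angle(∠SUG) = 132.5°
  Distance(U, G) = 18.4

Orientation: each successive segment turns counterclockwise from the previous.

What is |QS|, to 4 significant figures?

23.54

V is at the origin; VQ runs at -145.5° with length 10.6, so Q = (-8.736, -6.004). ∠VQB = 57.6° gives QB at -23.10° from the x-axis; with |QB| = 12.1, B = (2.394, -10.75). ∠QBN = 79.1° gives BN at 77.80° from the x-axis; with |BN| = 18.1, N = (6.219, 6.940). ∠BNS = 109.7° gives NS at 148.1° from the x-axis; with |NS| = 19.9, S = (-10.68, 17.46). Then |QS| = |S − Q| = 23.54.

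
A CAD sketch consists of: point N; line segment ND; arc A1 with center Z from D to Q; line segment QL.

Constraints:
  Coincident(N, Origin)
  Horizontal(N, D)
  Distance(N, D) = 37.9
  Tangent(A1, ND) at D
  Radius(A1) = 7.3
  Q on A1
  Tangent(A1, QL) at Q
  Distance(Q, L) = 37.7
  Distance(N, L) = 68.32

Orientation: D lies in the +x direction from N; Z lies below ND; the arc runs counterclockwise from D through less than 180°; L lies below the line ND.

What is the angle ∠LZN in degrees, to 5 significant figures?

125.07°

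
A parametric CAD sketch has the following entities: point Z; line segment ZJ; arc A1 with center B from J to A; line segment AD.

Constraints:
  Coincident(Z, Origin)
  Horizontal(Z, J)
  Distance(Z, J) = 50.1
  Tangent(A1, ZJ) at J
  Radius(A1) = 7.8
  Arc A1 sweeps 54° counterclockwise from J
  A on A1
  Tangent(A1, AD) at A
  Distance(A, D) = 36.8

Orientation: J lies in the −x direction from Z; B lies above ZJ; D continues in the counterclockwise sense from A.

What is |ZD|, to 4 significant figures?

39.74

On A1, J sits at bearing -90° from B; a 54° counterclockwise sweep puts A at bearing -36°, so A = B + 7.8·(cos -36°, sin -36°) = (-43.79, 3.215). A1 meets AD tangentially, so BA is at right angles to AD, so AD runs along (−sin -36°, cos -36°); with |AD| = 36.8, D = (-22.16, 32.99). Then |ZD| = |D − Z| = 39.74.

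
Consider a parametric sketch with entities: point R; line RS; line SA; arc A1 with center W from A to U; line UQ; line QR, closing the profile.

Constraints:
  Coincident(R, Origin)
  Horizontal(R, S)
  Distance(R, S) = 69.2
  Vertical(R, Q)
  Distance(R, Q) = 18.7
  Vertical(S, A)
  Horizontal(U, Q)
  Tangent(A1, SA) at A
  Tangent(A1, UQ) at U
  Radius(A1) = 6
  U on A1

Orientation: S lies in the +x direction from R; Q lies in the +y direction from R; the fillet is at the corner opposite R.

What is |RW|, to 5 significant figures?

64.463

R is at the origin; R and S share the same y with |RS| = 69.2 and S on the +x side, so S = (69.200, 0.0000). RQ is vertical with |RQ| = 18.7 and Q on the +y side, so Q = (0.0000, 18.700). The virtual corner opposite R is at (69.200, 18.700). Since A1 is tangent to SA there, WA ⟂ SA and A1 meets UQ tangentially, so WU is at right angles to UQ, with radius 6.0, so the center W sits 6.0 in from both sides at W = (63.200, 12.700). Then |RW| = |W − R| = 64.463.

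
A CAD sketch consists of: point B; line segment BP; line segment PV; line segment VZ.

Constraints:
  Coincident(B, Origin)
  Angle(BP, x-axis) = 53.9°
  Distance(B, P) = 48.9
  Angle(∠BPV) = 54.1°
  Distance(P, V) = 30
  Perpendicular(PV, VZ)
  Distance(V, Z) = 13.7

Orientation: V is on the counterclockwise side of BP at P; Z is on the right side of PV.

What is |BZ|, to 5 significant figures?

53.328

B is at the origin; BP runs at 53.9° with length 48.9, so P = 48.9·(cos 53.9°, sin 53.9°) = (28.812, 39.511). ∠BPV = 54.1°, so PV runs at 53.9° + (180° − 54.1°) = 179.80° from the x-axis; with |PV| = 30.0, V = P + 30.0·(cos 179.80°, sin 179.80°) = (-1.1881, 39.615). PV is perpendicular to VZ; with |VZ| = 13.7 on the right of PV, Z = V + 13.7·(0.0034907, 0.99999) = (-1.1403, 53.315). Then |BZ| = |Z − B| = 53.328.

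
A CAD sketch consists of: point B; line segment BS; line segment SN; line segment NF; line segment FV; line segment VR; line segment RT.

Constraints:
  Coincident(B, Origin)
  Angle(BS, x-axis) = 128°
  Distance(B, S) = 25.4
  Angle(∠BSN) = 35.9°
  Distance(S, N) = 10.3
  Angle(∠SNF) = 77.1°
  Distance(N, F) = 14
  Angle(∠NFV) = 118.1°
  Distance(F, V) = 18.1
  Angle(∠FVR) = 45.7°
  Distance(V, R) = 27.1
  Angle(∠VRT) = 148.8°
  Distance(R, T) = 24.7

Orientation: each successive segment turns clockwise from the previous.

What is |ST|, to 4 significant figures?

29.99

∠FVR = 45.7° gives VR at 44.80° from the x-axis; with |VR| = 27.1, R = (-11.40, 24.29). ∠VRT = 148.8° gives RT at 13.60° from the x-axis; with |RT| = 24.7, T = (12.61, 30.10). Then |ST| = |T − S| = 29.99.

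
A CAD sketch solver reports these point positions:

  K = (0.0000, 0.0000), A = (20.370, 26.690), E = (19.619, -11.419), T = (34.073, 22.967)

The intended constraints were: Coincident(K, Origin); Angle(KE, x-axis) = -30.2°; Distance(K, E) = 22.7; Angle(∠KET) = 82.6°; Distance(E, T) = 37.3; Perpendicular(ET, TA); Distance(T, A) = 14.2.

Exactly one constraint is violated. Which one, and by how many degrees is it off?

Perpendicular(ET, TA) — off by 7.60°.

K = (0.00, 0.00) ✓; KE at -30.20° ✓; |KE| = 22.70 ✓; ∠KET = 82.60° ✓; |ET| = 37.30 ✓; ∠(ET, TA) = 97.60° ✗; |TA| = 14.20 ✓.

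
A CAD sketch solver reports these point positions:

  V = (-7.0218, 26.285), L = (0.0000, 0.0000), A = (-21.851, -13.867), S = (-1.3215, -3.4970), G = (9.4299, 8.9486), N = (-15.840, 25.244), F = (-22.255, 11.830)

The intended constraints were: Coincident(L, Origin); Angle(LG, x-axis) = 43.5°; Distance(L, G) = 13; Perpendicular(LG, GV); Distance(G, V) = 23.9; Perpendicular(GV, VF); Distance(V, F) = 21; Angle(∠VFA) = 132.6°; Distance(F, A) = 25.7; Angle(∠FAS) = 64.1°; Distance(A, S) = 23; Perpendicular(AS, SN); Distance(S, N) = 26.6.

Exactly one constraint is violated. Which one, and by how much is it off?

Distance(S, N) = 26.6 — off by 5.60.

L = (0.00, 0.00) ✓; LG at 43.50° ✓; |LG| = 13.00 ✓; ∠(LG, GV) = 90.00° ✓; |GV| = 23.90 ✓; ∠(GV, VF) = 90.00° ✓; |VF| = 21.00 ✓; ∠VFA = 132.6° ✓; |FA| = 25.70 ✓; ∠FAS = 64.10° ✓; |AS| = 23.00 ✓; ∠(AS, SN) = 90.00° ✓; |SN| = 32.20 ✗.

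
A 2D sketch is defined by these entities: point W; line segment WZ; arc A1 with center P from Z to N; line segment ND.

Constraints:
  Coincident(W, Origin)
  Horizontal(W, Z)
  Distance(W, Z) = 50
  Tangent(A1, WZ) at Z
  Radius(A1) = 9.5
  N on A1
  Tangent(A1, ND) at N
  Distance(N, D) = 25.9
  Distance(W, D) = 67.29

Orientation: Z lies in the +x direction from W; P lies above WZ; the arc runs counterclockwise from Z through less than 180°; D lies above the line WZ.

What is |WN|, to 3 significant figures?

60.4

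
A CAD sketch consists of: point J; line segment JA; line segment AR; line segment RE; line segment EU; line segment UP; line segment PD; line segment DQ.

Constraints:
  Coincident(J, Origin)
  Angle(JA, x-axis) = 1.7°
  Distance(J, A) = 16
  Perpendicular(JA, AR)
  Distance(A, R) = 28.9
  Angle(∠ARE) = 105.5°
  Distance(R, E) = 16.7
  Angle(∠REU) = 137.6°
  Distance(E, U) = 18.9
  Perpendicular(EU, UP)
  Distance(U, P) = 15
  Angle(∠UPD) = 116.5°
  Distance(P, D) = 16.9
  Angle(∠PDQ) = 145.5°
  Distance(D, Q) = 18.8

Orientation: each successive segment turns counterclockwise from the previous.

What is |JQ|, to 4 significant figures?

31.44

J is at the origin; JA runs at 1.7° with length 16.0, so A = (15.99, 0.4747). JA is perpendicular to AR, so AR runs at 91.70°; with |AR| = 28.9, R = (15.14, 29.36). ∠ARE = 105.5° gives RE at 166.2° from the x-axis; with |RE| = 16.7, E = (-1.082, 33.35). ∠REU = 137.6° gives EU at -151.4° from the x-axis; with |EU| = 18.9, U = (-17.68, 24.30). The perpendicularity gives UP at right angles to EU, so UP runs at -61.40°; with |UP| = 15.0, P = (-10.50, 11.13). ∠UPD = 116.5° gives PD at 2.100° from the x-axis; with |PD| = 16.9, D = (6.393, 11.75). ∠PDQ = 145.5° gives DQ at 36.60° from the x-axis; with |DQ| = 18.8, Q = (21.49, 22.96). Then |JQ| = |Q − J| = 31.44.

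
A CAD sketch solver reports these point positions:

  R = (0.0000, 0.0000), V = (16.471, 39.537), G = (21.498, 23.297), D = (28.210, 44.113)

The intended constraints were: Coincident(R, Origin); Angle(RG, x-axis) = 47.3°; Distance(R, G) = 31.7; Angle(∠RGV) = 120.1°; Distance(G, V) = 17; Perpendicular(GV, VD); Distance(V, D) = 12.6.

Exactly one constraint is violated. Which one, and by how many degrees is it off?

Perpendicular(GV, VD) — off by 4.10°.

R = (0.00, 0.00) ✓; RG at 47.30° ✓; |RG| = 31.70 ✓; ∠RGV = 120.1° ✓; |GV| = 17.00 ✓; ∠(GV, VD) = 85.90° ✗; |VD| = 12.60 ✓.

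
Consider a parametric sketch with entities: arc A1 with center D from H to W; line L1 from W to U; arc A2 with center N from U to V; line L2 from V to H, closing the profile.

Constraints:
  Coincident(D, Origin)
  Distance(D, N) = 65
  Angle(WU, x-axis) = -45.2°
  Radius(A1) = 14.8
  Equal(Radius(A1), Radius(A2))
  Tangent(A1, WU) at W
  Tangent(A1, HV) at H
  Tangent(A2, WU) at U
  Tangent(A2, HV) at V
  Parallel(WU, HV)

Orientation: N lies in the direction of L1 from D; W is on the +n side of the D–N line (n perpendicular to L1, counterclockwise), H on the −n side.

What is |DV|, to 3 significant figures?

66.7

Tangency of A1 to both parallel lines with radius 14.8 puts W and H at D ± 14.8·n: W = (10.5, 10.4), H = (-10.5, -10.4). Equal radii place U and V the same way about N: U = N + 14.8·n = (56.3, -35.7), V = N − 14.8·n = (35.3, -56.6). Then |DV| = |V − D| = 66.7.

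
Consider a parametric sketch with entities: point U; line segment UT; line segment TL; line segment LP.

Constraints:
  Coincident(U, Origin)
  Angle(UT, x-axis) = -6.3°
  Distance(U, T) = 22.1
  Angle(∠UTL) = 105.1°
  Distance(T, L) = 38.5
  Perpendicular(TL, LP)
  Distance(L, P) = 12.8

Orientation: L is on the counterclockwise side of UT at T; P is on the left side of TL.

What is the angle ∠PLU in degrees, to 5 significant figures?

64.261°

U is at the origin; UT runs at -6.3° with length 22.1, so T = 22.1·(cos -6.3°, sin -6.3°) = (21.967, -2.4251). ∠UTL = 105.1°, so TL runs at -6.3° + (180° − 105.1°) = 68.600° from the x-axis; with |TL| = 38.5, L = T + 38.5·(cos 68.600°, sin 68.600°) = (36.014, 33.421). TL ⟂ LP; with |LP| = 12.8 on the left of TL, P = L + 12.8·(-0.93106, 0.36488) = (24.097, 38.091). Then cos ∠PLU = LP·LU / (|LP||LU|), giving 64.261°.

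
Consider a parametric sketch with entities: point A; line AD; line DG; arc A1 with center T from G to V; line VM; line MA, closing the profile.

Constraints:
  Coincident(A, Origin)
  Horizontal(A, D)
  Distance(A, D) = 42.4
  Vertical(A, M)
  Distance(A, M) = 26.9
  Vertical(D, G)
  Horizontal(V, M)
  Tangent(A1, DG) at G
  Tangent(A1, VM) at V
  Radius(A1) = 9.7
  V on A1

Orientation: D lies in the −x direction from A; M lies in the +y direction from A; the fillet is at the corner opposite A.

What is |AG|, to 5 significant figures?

45.756

The virtual corner opposite A is at (-42.400, 26.900). Tangency of A1 to DG means the radius TG is perpendicular to DG and tangency of A1 to VM means the radius TV is perpendicular to VM, with radius 9.7, so the center T sits 9.7 in from both sides at T = (-32.700, 17.200). That places the tangent points at G = (-42.400, 17.200) on DG and V = (-32.700, 26.900) on VM. Then |AG| = |G − A| = 45.756.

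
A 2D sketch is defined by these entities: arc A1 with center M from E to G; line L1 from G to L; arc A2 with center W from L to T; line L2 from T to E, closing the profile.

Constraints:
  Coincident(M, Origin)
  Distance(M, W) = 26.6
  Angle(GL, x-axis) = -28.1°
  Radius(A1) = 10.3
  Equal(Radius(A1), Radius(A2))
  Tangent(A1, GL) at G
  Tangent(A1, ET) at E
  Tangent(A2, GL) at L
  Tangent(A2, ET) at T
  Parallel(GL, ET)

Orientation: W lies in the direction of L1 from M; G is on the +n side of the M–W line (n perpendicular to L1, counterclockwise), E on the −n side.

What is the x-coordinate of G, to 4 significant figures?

4.851

The slot axis is L1's direction at -28.1°, so u = (cos -28.1°, sin -28.1°) = (0.8821, -0.4710) and n = (−sin -28.1°, cos -28.1°) = (0.4710, 0.8821). M is at the origin and W lies 26.6 along u from M, so W = 26.6·u = (23.46, -12.53). Tangency of A1 to both parallel lines with radius 10.3 puts G and E at M ± 10.3·n: G = (4.851, 9.086), E = (-4.851, -9.086). So G.x = 4.851.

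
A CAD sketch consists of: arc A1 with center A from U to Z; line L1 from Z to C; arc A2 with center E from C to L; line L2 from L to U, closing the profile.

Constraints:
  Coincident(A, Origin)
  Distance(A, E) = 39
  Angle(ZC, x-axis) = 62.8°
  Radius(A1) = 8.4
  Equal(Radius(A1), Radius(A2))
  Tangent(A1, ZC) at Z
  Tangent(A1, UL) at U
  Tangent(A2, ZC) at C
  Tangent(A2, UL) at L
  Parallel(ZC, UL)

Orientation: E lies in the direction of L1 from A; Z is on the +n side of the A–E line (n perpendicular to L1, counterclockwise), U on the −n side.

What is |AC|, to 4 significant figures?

39.89

Tangency of A1 to both parallel lines with radius 8.4 puts Z and U at A ± 8.4·n: Z = (-7.471, 3.840), U = (7.471, -3.840). Equal radii place C and L the same way about E: C = E + 8.4·n = (10.36, 38.53), L = E − 8.4·n = (25.30, 30.85). Then |AC| = |C − A| = 39.89.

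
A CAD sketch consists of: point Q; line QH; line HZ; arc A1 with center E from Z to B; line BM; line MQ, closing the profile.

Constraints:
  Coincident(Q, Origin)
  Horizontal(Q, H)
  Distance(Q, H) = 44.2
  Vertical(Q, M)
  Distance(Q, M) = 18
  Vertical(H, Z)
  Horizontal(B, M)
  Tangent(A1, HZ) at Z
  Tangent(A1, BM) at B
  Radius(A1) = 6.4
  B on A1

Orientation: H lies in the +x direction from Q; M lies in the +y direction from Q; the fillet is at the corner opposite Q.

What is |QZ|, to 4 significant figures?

45.70

Q is at the origin; Q and H share the same y with |QH| = 44.2 and H on the +x side, so H = (44.20, 0.000). Q and M share the same x with |QM| = 18.0 and M on the +y side, so M = (0.000, 18.00). The virtual corner opposite Q is at (44.20, 18.00). Tangency of A1 to HZ means the radius EZ is perpendicular to HZ and since A1 is tangent to BM there, EB ⟂ BM, with radius 6.4, so the center E sits 6.4 in from both sides at E = (37.80, 11.60). That places the tangent points at Z = (44.20, 11.60) on HZ and B = (37.80, 18.00) on BM. Then |QZ| = |Z − Q| = 45.70.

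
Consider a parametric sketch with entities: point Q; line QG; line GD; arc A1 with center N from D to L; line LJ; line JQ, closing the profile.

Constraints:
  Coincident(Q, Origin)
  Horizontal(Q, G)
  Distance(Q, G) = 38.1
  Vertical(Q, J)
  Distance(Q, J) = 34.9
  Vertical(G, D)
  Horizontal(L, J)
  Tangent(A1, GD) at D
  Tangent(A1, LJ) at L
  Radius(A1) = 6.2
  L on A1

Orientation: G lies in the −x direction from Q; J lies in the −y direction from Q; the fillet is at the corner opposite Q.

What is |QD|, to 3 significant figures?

47.7

Q is at the origin; Q and G share the same y with |QG| = 38.1 and G on the −x side, so G = (-38.1, 0.00). QJ is vertical with |QJ| = 34.9 and J on the −y side, so J = (0.00, -34.9). The virtual corner opposite Q is at (-38.1, -34.9). Tangency of A1 to GD means the radius ND is perpendicular to GD and the tangent condition forces NL to be normal to LJ, with radius 6.2, so the center N sits 6.2 in from both sides at N = (-31.9, -28.7). That places the tangent points at D = (-38.1, -28.7) on GD and L = (-31.9, -34.9) on LJ. Then |QD| = |D − Q| = 47.7.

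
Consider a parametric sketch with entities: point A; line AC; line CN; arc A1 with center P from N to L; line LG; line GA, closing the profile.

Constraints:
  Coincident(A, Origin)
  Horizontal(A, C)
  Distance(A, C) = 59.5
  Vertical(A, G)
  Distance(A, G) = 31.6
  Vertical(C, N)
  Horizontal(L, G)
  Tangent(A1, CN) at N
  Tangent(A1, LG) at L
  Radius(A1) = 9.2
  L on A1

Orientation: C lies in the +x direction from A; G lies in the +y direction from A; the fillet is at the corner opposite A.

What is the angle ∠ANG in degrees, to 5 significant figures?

29.419°

The virtual corner opposite A is at (59.500, 31.600). Tangency of A1 to CN means the radius PN is perpendicular to CN and since A1 is tangent to LG there, PL ⟂ LG, with radius 9.2, so the center P sits 9.2 in from both sides at P = (50.300, 22.400). That places the tangent points at N = (59.500, 22.400) on CN and L = (50.300, 31.600) on LG. Then cos ∠ANG = NA·NG / (|NA||NG|), giving 29.419°.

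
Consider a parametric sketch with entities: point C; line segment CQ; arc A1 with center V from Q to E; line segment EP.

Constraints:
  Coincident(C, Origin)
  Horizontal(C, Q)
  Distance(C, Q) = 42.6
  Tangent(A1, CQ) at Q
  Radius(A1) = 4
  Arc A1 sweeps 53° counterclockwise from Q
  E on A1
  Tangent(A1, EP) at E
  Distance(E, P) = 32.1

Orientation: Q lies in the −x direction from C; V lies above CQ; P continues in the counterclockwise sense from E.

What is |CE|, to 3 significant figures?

39.4

C is at the origin; C and Q share the same y with |CQ| = 42.6 and Q on the −x side, so Q = (-42.6, 0.00). Since A1 is tangent to CQ there, VQ ⟂ CQ, so V = Q + (0, 4) = (-42.6, 4.00). On A1, Q sits at bearing -90° from V; a 53° counterclockwise sweep puts E at bearing -37°, so E = V + 4.0·(cos -37°, sin -37°) = (-39.4, 1.59). Then |CE| = |E − C| = 39.4.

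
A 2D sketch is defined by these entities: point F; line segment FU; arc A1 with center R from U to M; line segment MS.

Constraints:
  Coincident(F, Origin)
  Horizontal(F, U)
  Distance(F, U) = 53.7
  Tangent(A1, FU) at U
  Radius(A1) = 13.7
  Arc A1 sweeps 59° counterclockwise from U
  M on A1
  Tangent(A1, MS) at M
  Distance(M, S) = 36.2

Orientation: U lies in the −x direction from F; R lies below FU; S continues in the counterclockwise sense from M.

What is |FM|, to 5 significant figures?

65.780

F is at the origin; FU is horizontal with |FU| = 53.7 and U on the −x side, so U = (-53.700, 0.0000). The tangent condition forces RU to be normal to FU, so R = U + (0, -13.7) = (-53.700, -13.700). On A1, U sits at bearing 90° from R; a 59° counterclockwise sweep puts M at bearing 149°, so M = R + 13.7·(cos 149°, sin 149°) = (-65.443, -6.6440). Then |FM| = |M − F| = 65.780.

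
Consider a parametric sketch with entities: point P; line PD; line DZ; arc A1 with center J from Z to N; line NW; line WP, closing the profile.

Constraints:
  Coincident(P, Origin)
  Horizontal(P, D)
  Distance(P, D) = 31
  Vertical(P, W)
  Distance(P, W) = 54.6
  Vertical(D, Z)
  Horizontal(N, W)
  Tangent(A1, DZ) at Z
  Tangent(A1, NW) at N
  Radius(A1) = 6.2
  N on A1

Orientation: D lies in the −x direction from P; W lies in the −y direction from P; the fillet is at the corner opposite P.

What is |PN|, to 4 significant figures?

59.97

P is at the origin; PD is horizontal with |PD| = 31.0 and D on the −x side, so D = (-31.00, 0.000). PW is vertical with |PW| = 54.6 and W on the −y side, so W = (0.000, -54.60). The virtual corner opposite P is at (-31.00, -54.60). Tangency of A1 to DZ means the radius JZ is perpendicular to DZ and the tangent condition forces JN to be normal to NW, with radius 6.2, so the center J sits 6.2 in from both sides at J = (-24.80, -48.40). That places the tangent points at Z = (-31.00, -48.40) on DZ and N = (-24.80, -54.60) on NW. Then |PN| = |N − P| = 59.97.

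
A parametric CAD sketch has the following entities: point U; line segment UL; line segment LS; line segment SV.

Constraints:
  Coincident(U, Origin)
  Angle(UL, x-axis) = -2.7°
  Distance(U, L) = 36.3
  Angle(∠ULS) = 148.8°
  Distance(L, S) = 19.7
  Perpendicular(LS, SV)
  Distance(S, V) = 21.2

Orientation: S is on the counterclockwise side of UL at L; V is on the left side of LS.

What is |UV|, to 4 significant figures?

50.81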